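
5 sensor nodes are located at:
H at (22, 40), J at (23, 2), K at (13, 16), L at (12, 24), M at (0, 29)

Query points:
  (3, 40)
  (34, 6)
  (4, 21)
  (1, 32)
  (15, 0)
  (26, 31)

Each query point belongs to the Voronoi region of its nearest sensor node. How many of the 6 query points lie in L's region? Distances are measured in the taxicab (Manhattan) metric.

(3, 40) — d to each: H:19, J:58, K:34, L:25, M:14 → nearest is M
(34, 6) — d to each: H:46, J:15, K:31, L:40, M:57 → nearest is J
(4, 21) — d to each: H:37, J:38, K:14, L:11, M:12 → nearest is L
(1, 32) — d to each: H:29, J:52, K:28, L:19, M:4 → nearest is M
(15, 0) — d to each: H:47, J:10, K:18, L:27, M:44 → nearest is J
(26, 31) — d to each: H:13, J:32, K:28, L:21, M:28 → nearest is H
1 of the 6 points has L as nearest.

1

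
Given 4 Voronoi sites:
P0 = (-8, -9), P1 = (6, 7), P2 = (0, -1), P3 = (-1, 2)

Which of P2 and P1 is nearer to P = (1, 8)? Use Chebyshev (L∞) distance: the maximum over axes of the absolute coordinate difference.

d(P,P2) = max(1, 9) = 9
d(P,P1) = max(5, 1) = 5
9 > 5, so P1 is closer.

P1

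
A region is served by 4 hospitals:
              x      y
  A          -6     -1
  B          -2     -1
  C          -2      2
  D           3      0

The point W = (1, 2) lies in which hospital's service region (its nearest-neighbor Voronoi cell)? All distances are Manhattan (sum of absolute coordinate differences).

d(W,A) = |1−(-6)| + |2−(-1)| = 7 + 3 = 10
d(W,B) = |1−(-2)| + |2−(-1)| = 3 + 3 = 6
d(W,C) = |1−(-2)| + |2−2| = 3 + 0 = 3
d(W,D) = |1−3| + |2−0| = 2 + 2 = 4
Minimum is at C.

C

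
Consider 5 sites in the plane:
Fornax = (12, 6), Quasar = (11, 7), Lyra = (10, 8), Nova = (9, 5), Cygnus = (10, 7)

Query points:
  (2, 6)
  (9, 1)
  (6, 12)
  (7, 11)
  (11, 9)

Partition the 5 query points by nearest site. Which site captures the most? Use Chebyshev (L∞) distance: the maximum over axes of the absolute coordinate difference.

(2, 6) — d to each: Fornax:10, Quasar:9, Lyra:8, Nova:7, Cygnus:8 → nearest is Nova
(9, 1) — d to each: Fornax:5, Quasar:6, Lyra:7, Nova:4, Cygnus:6 → nearest is Nova
(6, 12) — d to each: Fornax:6, Quasar:5, Lyra:4, Nova:7, Cygnus:5 → nearest is Lyra
(7, 11) — d to each: Fornax:5, Quasar:4, Lyra:3, Nova:6, Cygnus:4 → nearest is Lyra
(11, 9) — d to each: Fornax:3, Quasar:2, Lyra:1, Nova:4, Cygnus:2 → nearest is Lyra
Tally — Lyra:3, Nova:2. Lyra captures the most (3).

Lyra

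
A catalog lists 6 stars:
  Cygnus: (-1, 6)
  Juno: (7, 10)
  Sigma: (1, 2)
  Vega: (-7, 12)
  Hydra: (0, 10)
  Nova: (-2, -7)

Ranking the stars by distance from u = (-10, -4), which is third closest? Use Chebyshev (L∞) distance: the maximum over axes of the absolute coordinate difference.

d(u, Cygnus) = max(9, 10) = 10
d(u, Juno) = max(17, 14) = 17
d(u, Sigma) = max(11, 6) = 11
d(u, Vega) = max(3, 16) = 16
d(u, Hydra) = max(10, 14) = 14
d(u, Nova) = max(8, 3) = 8
Sorted ascending: Nova, Cygnus, Sigma, Hydra, … — the third-nearest is Sigma.

Sigma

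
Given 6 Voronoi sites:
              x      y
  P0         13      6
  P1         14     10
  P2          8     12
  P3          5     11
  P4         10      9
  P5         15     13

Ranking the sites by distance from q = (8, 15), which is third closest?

P4

Compare squared distances (the ordering matches that of the actual distances):
|qP0|² = 25 + 81 = 106
|qP1|² = 36 + 25 = 61
|qP2|² = 0 + 9 = 9
|qP3|² = 9 + 16 = 25
|qP4|² = 4 + 36 = 40
|qP5|² = 49 + 4 = 53
Sorted ascending: P2, P3, P4, P5, … — the third-nearest is P4.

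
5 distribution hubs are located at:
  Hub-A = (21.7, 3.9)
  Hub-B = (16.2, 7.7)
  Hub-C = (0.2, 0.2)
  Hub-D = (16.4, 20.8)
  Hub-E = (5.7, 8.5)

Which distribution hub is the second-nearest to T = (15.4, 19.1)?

Squared Euclidean distances:
d²(T, Hub-A) = (15.4−21.7)² + (19.1−3.9)² = 39.69 + 231.04 = 270.73
d²(T, Hub-B) = (15.4−16.2)² + (19.1−7.7)² = 0.64 + 129.96 = 130.6
d²(T, Hub-C) = (15.4−0.2)² + (19.1−0.2)² = 231.04 + 357.21 = 588.25
d²(T, Hub-D) = (15.4−16.4)² + (19.1−20.8)² = 1 + 2.89 = 3.89
d²(T, Hub-E) = (15.4−5.7)² + (19.1−8.5)² = 94.09 + 112.36 = 206.45
Sorted ascending: Hub-D, Hub-B, Hub-E, … — the second-nearest is Hub-B.

Hub-B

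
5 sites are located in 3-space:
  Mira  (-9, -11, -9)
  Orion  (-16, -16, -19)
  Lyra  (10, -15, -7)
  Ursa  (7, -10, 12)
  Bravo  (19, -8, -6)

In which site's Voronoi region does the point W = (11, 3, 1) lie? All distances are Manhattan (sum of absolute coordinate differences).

Bravo

d(W, Mira) = |11−(-9)| + |3−(-11)| + |1−(-9)| = 20 + 14 + 10 = 44
d(W, Orion) = |11−(-16)| + |3−(-16)| + |1−(-19)| = 27 + 19 + 20 = 66
d(W, Lyra) = |11−10| + |3−(-15)| + |1−(-7)| = 1 + 18 + 8 = 27
d(W, Ursa) = |11−7| + |3−(-10)| + |1−12| = 4 + 13 + 11 = 28
d(W, Bravo) = |11−19| + |3−(-8)| + |1−(-6)| = 8 + 11 + 7 = 26
The smallest is to Bravo, so W lies in the Voronoi region of Bravo.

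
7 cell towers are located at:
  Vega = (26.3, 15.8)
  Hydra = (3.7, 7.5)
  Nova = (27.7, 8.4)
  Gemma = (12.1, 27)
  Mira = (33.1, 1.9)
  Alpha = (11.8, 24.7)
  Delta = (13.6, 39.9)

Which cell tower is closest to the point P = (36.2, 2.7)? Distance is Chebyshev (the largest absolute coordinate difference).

Mira

d(P, Vega) = max(9.9, 13.1) = 13.1
d(P, Hydra) = max(32.5, 4.8) = 32.5
d(P, Nova) = max(8.5, 5.7) = 8.5
d(P, Gemma) = max(24.1, 24.3) = 24.3
d(P, Mira) = max(3.1, 0.8) = 3.1
d(P, Alpha) = max(24.4, 22) = 24.4
d(P, Delta) = max(22.6, 37.2) = 37.2
Mira is nearest.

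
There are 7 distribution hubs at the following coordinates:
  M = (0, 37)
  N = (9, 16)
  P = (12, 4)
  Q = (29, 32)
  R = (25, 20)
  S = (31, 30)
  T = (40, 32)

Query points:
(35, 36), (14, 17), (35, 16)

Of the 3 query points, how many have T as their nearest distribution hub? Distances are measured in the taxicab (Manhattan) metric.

1

(35, 36) — d to each: M:36, N:46, P:55, Q:10, R:26, S:10, T:9 → nearest is T
(14, 17) — d to each: M:34, N:6, P:15, Q:30, R:14, S:30, T:41 → nearest is N
(35, 16) — d to each: M:56, N:26, P:35, Q:22, R:14, S:18, T:21 → nearest is R
1 of the 3 points has T as nearest.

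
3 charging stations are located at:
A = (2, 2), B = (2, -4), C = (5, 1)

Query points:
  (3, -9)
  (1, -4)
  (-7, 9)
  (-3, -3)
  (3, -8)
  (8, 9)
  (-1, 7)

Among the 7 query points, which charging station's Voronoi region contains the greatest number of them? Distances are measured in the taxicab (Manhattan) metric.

(3, -9) — d to each: A:12, B:6, C:12 → nearest is B
(1, -4) — d to each: A:7, B:1, C:9 → nearest is B
(-7, 9) — d to each: A:16, B:22, C:20 → nearest is A
(-3, -3) — d to each: A:10, B:6, C:12 → nearest is B
(3, -8) — d to each: A:11, B:5, C:11 → nearest is B
(8, 9) — d to each: A:13, B:19, C:11 → nearest is C
(-1, 7) — d to each: A:8, B:14, C:12 → nearest is A
Tally — A:2, B:4, C:1. B captures the most (4).

B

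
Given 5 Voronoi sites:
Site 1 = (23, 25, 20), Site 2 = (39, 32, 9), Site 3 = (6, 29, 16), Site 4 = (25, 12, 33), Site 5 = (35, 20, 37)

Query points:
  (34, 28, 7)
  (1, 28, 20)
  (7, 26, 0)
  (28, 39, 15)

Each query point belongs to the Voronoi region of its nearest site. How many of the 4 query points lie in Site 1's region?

(34, 28, 7) — d² to each: Site 1:299, Site 2:45, Site 3:866, Site 4:1013, Site 5:965 → nearest is Site 2
(1, 28, 20) — d² to each: Site 1:493, Site 2:1581, Site 3:42, Site 4:1001, Site 5:1509 → nearest is Site 3
(7, 26, 0) — d² to each: Site 1:657, Site 2:1141, Site 3:266, Site 4:1609, Site 5:2189 → nearest is Site 3
(28, 39, 15) — d² to each: Site 1:246, Site 2:206, Site 3:585, Site 4:1062, Site 5:894 → nearest is Site 2
0 of the 4 points have Site 1 as nearest.

0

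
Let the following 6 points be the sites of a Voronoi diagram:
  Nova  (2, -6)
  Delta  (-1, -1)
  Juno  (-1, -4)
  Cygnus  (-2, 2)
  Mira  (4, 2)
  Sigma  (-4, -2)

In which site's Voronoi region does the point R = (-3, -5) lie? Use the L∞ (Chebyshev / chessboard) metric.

d(R, Nova) = max(5, 1) = 5
d(R, Delta) = max(2, 4) = 4
d(R, Juno) = max(2, 1) = 2
d(R, Cygnus) = max(1, 7) = 7
d(R, Mira) = max(7, 7) = 7
d(R, Sigma) = max(1, 3) = 3
Juno is nearest.

Juno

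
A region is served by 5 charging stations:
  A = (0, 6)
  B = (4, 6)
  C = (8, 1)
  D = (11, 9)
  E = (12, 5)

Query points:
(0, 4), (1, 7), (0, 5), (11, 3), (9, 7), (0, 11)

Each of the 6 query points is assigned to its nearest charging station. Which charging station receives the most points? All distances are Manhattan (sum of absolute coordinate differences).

(0, 4) — d to each: A:2, B:6, C:11, D:16, E:13 → nearest is A
(1, 7) — d to each: A:2, B:4, C:13, D:12, E:13 → nearest is A
(0, 5) — d to each: A:1, B:5, C:12, D:15, E:12 → nearest is A
(11, 3) — d to each: A:14, B:10, C:5, D:6, E:3 → nearest is E
(9, 7) — d to each: A:10, B:6, C:7, D:4, E:5 → nearest is D
(0, 11) — d to each: A:5, B:9, C:18, D:13, E:18 → nearest is A
Tally — A:4, D:1, E:1. A captures the most (4).

A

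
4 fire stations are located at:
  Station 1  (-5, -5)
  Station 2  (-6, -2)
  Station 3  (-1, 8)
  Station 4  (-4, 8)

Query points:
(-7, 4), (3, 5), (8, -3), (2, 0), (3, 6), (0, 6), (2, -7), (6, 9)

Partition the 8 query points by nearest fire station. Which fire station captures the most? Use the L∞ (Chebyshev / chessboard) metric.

(-7, 4) — d to each: Station 1:9, Station 2:6, Station 3:6, Station 4:4 → nearest is Station 4
(3, 5) — d to each: Station 1:10, Station 2:9, Station 3:4, Station 4:7 → nearest is Station 3
(8, -3) — d to each: Station 1:13, Station 2:14, Station 3:11, Station 4:12 → nearest is Station 3
(2, 0) — d to each: Station 1:7, Station 2:8, Station 3:8, Station 4:8 → nearest is Station 1
(3, 6) — d to each: Station 1:11, Station 2:9, Station 3:4, Station 4:7 → nearest is Station 3
(0, 6) — d to each: Station 1:11, Station 2:8, Station 3:2, Station 4:4 → nearest is Station 3
(2, -7) — d to each: Station 1:7, Station 2:8, Station 3:15, Station 4:15 → nearest is Station 1
(6, 9) — d to each: Station 1:14, Station 2:12, Station 3:7, Station 4:10 → nearest is Station 3
Tally — Station 1:2, Station 3:5, Station 4:1. Station 3 captures the most (5).

Station 3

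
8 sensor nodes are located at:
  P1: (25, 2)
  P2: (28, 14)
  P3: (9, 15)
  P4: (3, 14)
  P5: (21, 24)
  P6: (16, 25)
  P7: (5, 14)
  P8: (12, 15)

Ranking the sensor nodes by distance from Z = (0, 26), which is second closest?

Since √ is increasing, it suffices to compare squared distances:
|ZP1|² = 625 + 576 = 1201
|ZP2|² = 784 + 144 = 928
|ZP3|² = 81 + 121 = 202
|ZP4|² = 9 + 144 = 153
|ZP5|² = 441 + 4 = 445
|ZP6|² = 256 + 1 = 257
|ZP7|² = 25 + 144 = 169
|ZP8|² = 144 + 121 = 265
Sorted ascending: P4, P7, P3, … — the second-nearest is P7.

P7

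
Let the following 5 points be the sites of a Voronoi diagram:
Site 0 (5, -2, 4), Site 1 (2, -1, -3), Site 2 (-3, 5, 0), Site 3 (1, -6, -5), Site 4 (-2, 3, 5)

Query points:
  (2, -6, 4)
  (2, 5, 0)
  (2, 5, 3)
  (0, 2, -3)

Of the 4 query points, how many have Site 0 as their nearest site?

(2, -6, 4) — d² to each: Site 0:25, Site 1:74, Site 2:162, Site 3:82, Site 4:98 → nearest is Site 0
(2, 5, 0) — d² to each: Site 0:74, Site 1:45, Site 2:25, Site 3:147, Site 4:45 → nearest is Site 2
(2, 5, 3) — d² to each: Site 0:59, Site 1:72, Site 2:34, Site 3:186, Site 4:24 → nearest is Site 4
(0, 2, -3) — d² to each: Site 0:90, Site 1:13, Site 2:27, Site 3:69, Site 4:69 → nearest is Site 1
1 of the 4 points has Site 0 as nearest.

1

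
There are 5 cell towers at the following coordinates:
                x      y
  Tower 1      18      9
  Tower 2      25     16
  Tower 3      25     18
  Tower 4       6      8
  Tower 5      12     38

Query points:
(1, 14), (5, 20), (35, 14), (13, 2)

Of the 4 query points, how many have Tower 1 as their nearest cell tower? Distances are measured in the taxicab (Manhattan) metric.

(1, 14) — d to each: Tower 1:22, Tower 2:26, Tower 3:28, Tower 4:11, Tower 5:35 → nearest is Tower 4
(5, 20) — d to each: Tower 1:24, Tower 2:24, Tower 3:22, Tower 4:13, Tower 5:25 → nearest is Tower 4
(35, 14) — d to each: Tower 1:22, Tower 2:12, Tower 3:14, Tower 4:35, Tower 5:47 → nearest is Tower 2
(13, 2) — d to each: Tower 1:12, Tower 2:26, Tower 3:28, Tower 4:13, Tower 5:37 → nearest is Tower 1
1 of the 4 points has Tower 1 as nearest.

1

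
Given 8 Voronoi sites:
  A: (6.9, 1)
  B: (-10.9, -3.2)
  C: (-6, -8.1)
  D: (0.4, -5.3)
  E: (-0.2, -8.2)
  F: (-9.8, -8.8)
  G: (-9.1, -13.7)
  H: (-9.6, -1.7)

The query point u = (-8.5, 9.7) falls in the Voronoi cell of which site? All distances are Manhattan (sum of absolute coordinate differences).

d(u,A) = 15.4 + 8.7 = 24.1
d(u,B) = 2.4 + 12.9 = 15.3
d(u,C) = 2.5 + 17.8 = 20.3
d(u,D) = 8.9 + 15 = 23.9
d(u,E) = 8.3 + 17.9 = 26.2
d(u,F) = 1.3 + 18.5 = 19.8
d(u,G) = 0.6 + 23.4 = 24
d(u,H) = 1.1 + 11.4 = 12.5
The smallest is to H, so u lies in the Voronoi region of H.

H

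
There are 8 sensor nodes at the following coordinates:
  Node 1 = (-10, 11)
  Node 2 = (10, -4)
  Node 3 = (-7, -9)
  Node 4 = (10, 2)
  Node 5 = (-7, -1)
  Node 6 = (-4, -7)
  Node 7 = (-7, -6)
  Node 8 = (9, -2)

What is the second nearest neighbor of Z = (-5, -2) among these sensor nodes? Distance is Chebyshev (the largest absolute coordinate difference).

d(Z, Node 1) = max(5, 13) = 13
d(Z, Node 2) = max(15, 2) = 15
d(Z, Node 3) = max(2, 7) = 7
d(Z, Node 4) = max(15, 4) = 15
d(Z, Node 5) = max(2, 1) = 2
d(Z, Node 6) = max(1, 5) = 5
d(Z, Node 7) = max(2, 4) = 4
d(Z, Node 8) = max(14, 0) = 14
Sorted ascending: Node 5, Node 7, Node 6, … — the second-nearest is Node 7.

Node 7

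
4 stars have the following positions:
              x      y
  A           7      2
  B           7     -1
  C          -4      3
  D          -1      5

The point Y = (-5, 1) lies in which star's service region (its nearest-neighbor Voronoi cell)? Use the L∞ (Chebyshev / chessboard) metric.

d(Y,A) = max(12, 1) = 12
d(Y,B) = max(12, 2) = 12
d(Y,C) = max(1, 2) = 2
d(Y,D) = max(4, 4) = 4
C is nearest.

C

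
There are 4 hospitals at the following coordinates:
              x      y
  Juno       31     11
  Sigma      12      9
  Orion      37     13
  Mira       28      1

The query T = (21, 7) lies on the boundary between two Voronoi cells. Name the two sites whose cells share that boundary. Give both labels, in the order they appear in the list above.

Squared distances from T to each site:
d²(T, Juno) = (21−31)² + (7−11)² = 100 + 16 = 116
d²(T, Sigma) = (21−12)² + (7−9)² = 81 + 4 = 85
d²(T, Orion) = (21−37)² + (7−13)² = 256 + 36 = 292
d²(T, Mira) = (21−28)² + (7−1)² = 49 + 36 = 85
T is equidistant from Sigma and Mira (both at squared distance 85), and every other site is strictly farther — so T lies on the Sigma–Mira Voronoi edge.

Sigma and Mira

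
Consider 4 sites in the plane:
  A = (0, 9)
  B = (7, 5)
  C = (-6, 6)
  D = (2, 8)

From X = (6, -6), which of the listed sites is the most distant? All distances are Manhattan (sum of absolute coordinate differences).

C

d(X,A) = |6−0| + |-6−9| = 6 + 15 = 21
d(X,B) = |6−7| + |-6−5| = 1 + 11 = 12
d(X,C) = |6−(-6)| + |-6−6| = 12 + 12 = 24
d(X,D) = |6−2| + |-6−8| = 4 + 14 = 18
The largest is to C.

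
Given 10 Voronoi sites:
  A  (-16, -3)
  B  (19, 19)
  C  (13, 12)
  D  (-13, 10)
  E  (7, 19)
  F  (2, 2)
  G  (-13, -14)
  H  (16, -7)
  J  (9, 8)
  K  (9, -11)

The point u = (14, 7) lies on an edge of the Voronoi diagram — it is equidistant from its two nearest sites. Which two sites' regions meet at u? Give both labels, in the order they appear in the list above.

C and J

Squared distances from u to each site:
|uA|² = 900 + 100 = 1000
|uB|² = 25 + 144 = 169
|uC|² = 1 + 25 = 26
|uD|² = 729 + 9 = 738
|uE|² = 49 + 144 = 193
|uF|² = 144 + 25 = 169
|uG|² = 729 + 441 = 1170
|uH|² = 4 + 196 = 200
|uJ|² = 25 + 1 = 26
|uK|² = 25 + 324 = 349
u is equidistant from C and J (both at squared distance 26), and every other site is strictly farther — so u lies on the C–J Voronoi edge.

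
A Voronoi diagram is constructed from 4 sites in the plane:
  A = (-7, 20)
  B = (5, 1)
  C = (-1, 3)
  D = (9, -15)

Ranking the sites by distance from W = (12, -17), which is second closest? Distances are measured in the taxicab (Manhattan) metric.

d(W,A) = |12−(-7)| + |-17−20| = 19 + 37 = 56
d(W,B) = |12−5| + |-17−1| = 7 + 18 = 25
d(W,C) = |12−(-1)| + |-17−3| = 13 + 20 = 33
d(W,D) = |12−9| + |-17−(-15)| = 3 + 2 = 5
Sorted ascending: D, B, C, … — the second-nearest is B.

B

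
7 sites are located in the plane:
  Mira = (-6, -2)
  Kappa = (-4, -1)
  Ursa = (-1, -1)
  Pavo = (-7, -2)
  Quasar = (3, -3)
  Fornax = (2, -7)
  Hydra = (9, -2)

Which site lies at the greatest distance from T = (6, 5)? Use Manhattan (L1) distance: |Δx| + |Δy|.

d(T, Mira) = 12 + 7 = 19
d(T, Kappa) = 10 + 6 = 16
d(T, Ursa) = 7 + 6 = 13
d(T, Pavo) = 13 + 7 = 20
d(T, Quasar) = 3 + 8 = 11
d(T, Fornax) = 4 + 12 = 16
d(T, Hydra) = 3 + 7 = 10
The largest is to Pavo.

Pavo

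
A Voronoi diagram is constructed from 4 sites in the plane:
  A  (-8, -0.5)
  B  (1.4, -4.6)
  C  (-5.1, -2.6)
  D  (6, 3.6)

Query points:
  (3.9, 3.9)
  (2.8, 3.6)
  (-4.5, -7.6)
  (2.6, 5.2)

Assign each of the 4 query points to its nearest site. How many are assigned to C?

1

(3.9, 3.9) — d² to each: A:160.97, B:78.5, C:123.25, D:4.5 → nearest is D
(2.8, 3.6) — d² to each: A:133.45, B:69.2, C:100.85, D:10.24 → nearest is D
(-4.5, -7.6) — d² to each: A:62.66, B:43.81, C:25.36, D:235.69 → nearest is C
(2.6, 5.2) — d² to each: A:144.85, B:97.48, C:120.13, D:14.12 → nearest is D
1 of the 4 points has C as nearest.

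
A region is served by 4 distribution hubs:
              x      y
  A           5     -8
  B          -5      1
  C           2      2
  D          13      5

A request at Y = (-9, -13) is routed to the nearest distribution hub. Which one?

Compare squared distances (the ordering matches that of the actual distances):
|YA|² = (-9−5)² + (-13−(-8))² = 196 + 25 = 221
|YB|² = (-9−(-5))² + (-13−1)² = 16 + 196 = 212
|YC|² = (-9−2)² + (-13−2)² = 121 + 225 = 346
|YD|² = (-9−13)² + (-13−5)² = 484 + 324 = 808
The smallest is to B, so Y lies in the Voronoi region of B.

B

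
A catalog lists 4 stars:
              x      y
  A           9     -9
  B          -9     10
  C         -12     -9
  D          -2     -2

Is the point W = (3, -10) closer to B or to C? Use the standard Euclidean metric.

Compare squared distances:
|WB|² = (3−(-9))² + (-10−10)² = 144 + 400 = 544
|WC|² = (3−(-12))² + (-10−(-9))² = 225 + 1 = 226
544 > 226, so C is closer.

C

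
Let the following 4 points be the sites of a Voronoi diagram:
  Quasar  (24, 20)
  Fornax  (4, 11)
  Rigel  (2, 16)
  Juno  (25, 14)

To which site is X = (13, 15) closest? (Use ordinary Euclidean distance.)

Squared Euclidean distances:
d²(X, Quasar) = (13−24)² + (15−20)² = 121 + 25 = 146
d²(X, Fornax) = (13−4)² + (15−11)² = 81 + 16 = 97
d²(X, Rigel) = (13−2)² + (15−16)² = 121 + 1 = 122
d²(X, Juno) = (13−25)² + (15−14)² = 144 + 1 = 145
The smallest is to Fornax, so X lies in the Voronoi region of Fornax.

Fornax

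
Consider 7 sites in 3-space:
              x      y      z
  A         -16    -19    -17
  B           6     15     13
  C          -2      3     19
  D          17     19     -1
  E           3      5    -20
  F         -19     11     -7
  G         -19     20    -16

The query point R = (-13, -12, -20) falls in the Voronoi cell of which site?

A

Squared Euclidean distances:
|RA|² = (-13−(-16))² + (-12−(-19))² + (-20−(-17))² = 9 + 49 + 9 = 67
|RB|² = (-13−6)² + (-12−15)² + (-20−13)² = 361 + 729 + 1089 = 2179
|RC|² = (-13−(-2))² + (-12−3)² + (-20−19)² = 121 + 225 + 1521 = 1867
|RD|² = (-13−17)² + (-12−19)² + (-20−(-1))² = 900 + 961 + 361 = 2222
|RE|² = (-13−3)² + (-12−5)² + (-20−(-20))² = 256 + 289 + 0 = 545
|RF|² = (-13−(-19))² + (-12−11)² + (-20−(-7))² = 36 + 529 + 169 = 734
|RG|² = (-13−(-19))² + (-12−20)² + (-20−(-16))² = 36 + 1024 + 16 = 1076
The smallest is to A, so R lies in the Voronoi region of A.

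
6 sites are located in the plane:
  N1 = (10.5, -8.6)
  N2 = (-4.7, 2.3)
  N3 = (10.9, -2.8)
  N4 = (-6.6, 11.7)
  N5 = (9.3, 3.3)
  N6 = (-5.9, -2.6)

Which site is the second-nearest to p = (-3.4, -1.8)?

Squared Euclidean distances:
|pN1|² = (-3.4−10.5)² + (-1.8−(-8.6))² = 193.21 + 46.24 = 239.45
|pN2|² = (-3.4−(-4.7))² + (-1.8−2.3)² = 1.69 + 16.81 = 18.5
|pN3|² = (-3.4−10.9)² + (-1.8−(-2.8))² = 204.49 + 1 = 205.49
|pN4|² = (-3.4−(-6.6))² + (-1.8−11.7)² = 10.24 + 182.25 = 192.49
|pN5|² = (-3.4−9.3)² + (-1.8−3.3)² = 161.29 + 26.01 = 187.3
|pN6|² = (-3.4−(-5.9))² + (-1.8−(-2.6))² = 6.25 + 0.64 = 6.89
Sorted ascending: N6, N2, N5, … — the second-nearest is N2.

N2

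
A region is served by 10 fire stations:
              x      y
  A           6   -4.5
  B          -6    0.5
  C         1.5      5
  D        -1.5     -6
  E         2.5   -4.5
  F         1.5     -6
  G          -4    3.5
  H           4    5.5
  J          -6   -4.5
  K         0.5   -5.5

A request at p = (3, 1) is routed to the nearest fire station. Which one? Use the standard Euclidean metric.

Squared Euclidean distances:
|pA|² = (3−6)² + (1−(-4.5))² = 9 + 30.25 = 39.25
|pB|² = (3−(-6))² + (1−0.5)² = 81 + 0.25 = 81.25
|pC|² = (3−1.5)² + (1−5)² = 2.25 + 16 = 18.25
|pD|² = (3−(-1.5))² + (1−(-6))² = 20.25 + 49 = 69.25
|pE|² = (3−2.5)² + (1−(-4.5))² = 0.25 + 30.25 = 30.5
|pF|² = (3−1.5)² + (1−(-6))² = 2.25 + 49 = 51.25
|pG|² = (3−(-4))² + (1−3.5)² = 49 + 6.25 = 55.25
|pH|² = (3−4)² + (1−5.5)² = 1 + 20.25 = 21.25
|pJ|² = (3−(-6))² + (1−(-4.5))² = 81 + 30.25 = 111.25
|pK|² = (3−0.5)² + (1−(-5.5))² = 6.25 + 42.25 = 48.5
Minimum is at C.

C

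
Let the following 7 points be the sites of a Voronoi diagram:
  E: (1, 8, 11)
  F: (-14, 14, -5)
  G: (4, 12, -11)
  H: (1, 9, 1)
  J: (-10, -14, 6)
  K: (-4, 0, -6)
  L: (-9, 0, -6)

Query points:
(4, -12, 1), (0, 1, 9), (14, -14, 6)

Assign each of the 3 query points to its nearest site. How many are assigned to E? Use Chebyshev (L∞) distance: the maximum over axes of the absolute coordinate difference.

(4, -12, 1) — d to each: E:20, F:26, G:24, H:21, J:14, K:12, L:13 → nearest is K
(0, 1, 9) — d to each: E:7, F:14, G:20, H:8, J:15, K:15, L:15 → nearest is E
(14, -14, 6) — d to each: E:22, F:28, G:26, H:23, J:24, K:18, L:23 → nearest is K
1 of the 3 points has E as nearest.

1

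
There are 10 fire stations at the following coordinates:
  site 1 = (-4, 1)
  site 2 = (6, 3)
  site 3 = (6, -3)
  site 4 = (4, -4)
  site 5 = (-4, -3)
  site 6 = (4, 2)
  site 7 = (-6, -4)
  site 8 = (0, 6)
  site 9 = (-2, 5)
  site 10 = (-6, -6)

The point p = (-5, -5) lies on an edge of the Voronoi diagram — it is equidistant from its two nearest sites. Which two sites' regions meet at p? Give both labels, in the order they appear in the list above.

site 7 and site 10

Squared distances from p to each site:
d²(p, site 1) = 1 + 36 = 37
d²(p, site 2) = 121 + 64 = 185
d²(p, site 3) = 121 + 4 = 125
d²(p, site 4) = 81 + 1 = 82
d²(p, site 5) = 1 + 4 = 5
d²(p, site 6) = 81 + 49 = 130
d²(p, site 7) = 1 + 1 = 2
d²(p, site 8) = 25 + 121 = 146
d²(p, site 9) = 9 + 100 = 109
d²(p, site 10) = 1 + 1 = 2
p is equidistant from site 7 and site 10 (both at squared distance 2), and every other site is strictly farther — so p lies on the site 7–site 10 Voronoi edge.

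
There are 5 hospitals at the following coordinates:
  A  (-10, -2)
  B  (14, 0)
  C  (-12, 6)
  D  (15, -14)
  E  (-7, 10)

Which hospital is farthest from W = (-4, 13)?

D

Since √ is increasing, it suffices to compare squared distances:
|WA|² = (-4−(-10))² + (13−(-2))² = 36 + 225 = 261
|WB|² = (-4−14)² + (13−0)² = 324 + 169 = 493
|WC|² = (-4−(-12))² + (13−6)² = 64 + 49 = 113
|WD|² = (-4−15)² + (13−(-14))² = 361 + 729 = 1090
|WE|² = (-4−(-7))² + (13−10)² = 9 + 9 = 18
The largest is to D.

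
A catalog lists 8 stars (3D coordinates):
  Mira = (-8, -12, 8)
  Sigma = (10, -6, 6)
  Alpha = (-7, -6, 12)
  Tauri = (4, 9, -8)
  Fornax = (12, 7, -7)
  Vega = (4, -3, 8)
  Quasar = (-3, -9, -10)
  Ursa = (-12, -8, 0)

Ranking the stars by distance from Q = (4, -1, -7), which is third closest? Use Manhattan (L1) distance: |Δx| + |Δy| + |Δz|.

d(Q, Mira) = 12 + 11 + 15 = 38
d(Q, Sigma) = 6 + 5 + 13 = 24
d(Q, Alpha) = 11 + 5 + 19 = 35
d(Q, Tauri) = 0 + 10 + 1 = 11
d(Q, Fornax) = 8 + 8 + 0 = 16
d(Q, Vega) = 0 + 2 + 15 = 17
d(Q, Quasar) = 7 + 8 + 3 = 18
d(Q, Ursa) = 16 + 7 + 7 = 30
Sorted ascending: Tauri, Fornax, Vega, Quasar, … — the third-nearest is Vega.

Vega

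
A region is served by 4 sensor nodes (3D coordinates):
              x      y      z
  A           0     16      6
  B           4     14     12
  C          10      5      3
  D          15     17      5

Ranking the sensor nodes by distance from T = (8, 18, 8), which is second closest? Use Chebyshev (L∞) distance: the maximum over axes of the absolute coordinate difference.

d(T,A) = max(8, 2, 2) = 8
d(T,B) = max(4, 4, 4) = 4
d(T,C) = max(2, 13, 5) = 13
d(T,D) = max(7, 1, 3) = 7
Sorted ascending: B, D, A, … — the second-nearest is D.

D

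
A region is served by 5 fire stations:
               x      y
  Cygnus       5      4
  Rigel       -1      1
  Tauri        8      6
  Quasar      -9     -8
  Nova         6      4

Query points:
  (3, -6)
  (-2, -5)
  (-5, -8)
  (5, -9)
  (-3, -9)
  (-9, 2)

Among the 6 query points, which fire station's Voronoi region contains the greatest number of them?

(3, -6) — d² to each: Cygnus:104, Rigel:65, Tauri:169, Quasar:148, Nova:109 → nearest is Rigel
(-2, -5) — d² to each: Cygnus:130, Rigel:37, Tauri:221, Quasar:58, Nova:145 → nearest is Rigel
(-5, -8) — d² to each: Cygnus:244, Rigel:97, Tauri:365, Quasar:16, Nova:265 → nearest is Quasar
(5, -9) — d² to each: Cygnus:169, Rigel:136, Tauri:234, Quasar:197, Nova:170 → nearest is Rigel
(-3, -9) — d² to each: Cygnus:233, Rigel:104, Tauri:346, Quasar:37, Nova:250 → nearest is Quasar
(-9, 2) — d² to each: Cygnus:200, Rigel:65, Tauri:305, Quasar:100, Nova:229 → nearest is Rigel
Tally — Rigel:4, Quasar:2. Rigel captures the most (4).

Rigel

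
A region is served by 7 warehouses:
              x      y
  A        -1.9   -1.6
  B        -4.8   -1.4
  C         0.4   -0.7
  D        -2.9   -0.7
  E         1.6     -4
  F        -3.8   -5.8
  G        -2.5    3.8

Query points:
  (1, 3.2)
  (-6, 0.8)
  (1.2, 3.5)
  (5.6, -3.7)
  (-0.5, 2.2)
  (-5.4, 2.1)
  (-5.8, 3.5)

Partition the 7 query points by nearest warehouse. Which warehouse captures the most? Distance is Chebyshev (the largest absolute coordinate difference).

(1, 3.2) — d to each: A:4.8, B:5.8, C:3.9, D:3.9, E:7.2, F:9, G:3.5 → nearest is G
(-6, 0.8) — d to each: A:4.1, B:2.2, C:6.4, D:3.1, E:7.6, F:6.6, G:3.5 → nearest is B
(1.2, 3.5) — d to each: A:5.1, B:6, C:4.2, D:4.2, E:7.5, F:9.3, G:3.7 → nearest is G
(5.6, -3.7) — d to each: A:7.5, B:10.4, C:5.2, D:8.5, E:4, F:9.4, G:8.1 → nearest is E
(-0.5, 2.2) — d to each: A:3.8, B:4.3, C:2.9, D:2.9, E:6.2, F:8, G:2 → nearest is G
(-5.4, 2.1) — d to each: A:3.7, B:3.5, C:5.8, D:2.8, E:7, F:7.9, G:2.9 → nearest is D
(-5.8, 3.5) — d to each: A:5.1, B:4.9, C:6.2, D:4.2, E:7.5, F:9.3, G:3.3 → nearest is G
Tally — B:1, D:1, E:1, G:4. G captures the most (4).

G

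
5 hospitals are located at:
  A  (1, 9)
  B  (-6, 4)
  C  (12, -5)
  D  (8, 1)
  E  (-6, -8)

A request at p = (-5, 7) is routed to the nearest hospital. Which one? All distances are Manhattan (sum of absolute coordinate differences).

d(p,A) = |-5−1| + |7−9| = 6 + 2 = 8
d(p,B) = |-5−(-6)| + |7−4| = 1 + 3 = 4
d(p,C) = |-5−12| + |7−(-5)| = 17 + 12 = 29
d(p,D) = |-5−8| + |7−1| = 13 + 6 = 19
d(p,E) = |-5−(-6)| + |7−(-8)| = 1 + 15 = 16
Minimum is at B.

B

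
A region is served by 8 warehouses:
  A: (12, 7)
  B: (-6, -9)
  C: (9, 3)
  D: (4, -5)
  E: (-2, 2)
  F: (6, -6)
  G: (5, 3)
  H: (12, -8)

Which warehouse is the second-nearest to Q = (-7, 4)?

G

Compare squared distances (the ordering matches that of the actual distances):
|QA|² = (-7−12)² + (4−7)² = 361 + 9 = 370
|QB|² = (-7−(-6))² + (4−(-9))² = 1 + 169 = 170
|QC|² = (-7−9)² + (4−3)² = 256 + 1 = 257
|QD|² = (-7−4)² + (4−(-5))² = 121 + 81 = 202
|QE|² = (-7−(-2))² + (4−2)² = 25 + 4 = 29
|QF|² = (-7−6)² + (4−(-6))² = 169 + 100 = 269
|QG|² = (-7−5)² + (4−3)² = 144 + 1 = 145
|QH|² = (-7−12)² + (4−(-8))² = 361 + 144 = 505
Sorted ascending: E, G, B, … — the second-nearest is G.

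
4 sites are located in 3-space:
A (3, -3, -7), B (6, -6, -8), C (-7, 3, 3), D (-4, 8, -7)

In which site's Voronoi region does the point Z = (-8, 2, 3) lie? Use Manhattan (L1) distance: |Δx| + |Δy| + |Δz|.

d(Z,A) = |-8−3| + |2−(-3)| + |3−(-7)| = 11 + 5 + 10 = 26
d(Z,B) = |-8−6| + |2−(-6)| + |3−(-8)| = 14 + 8 + 11 = 33
d(Z,C) = |-8−(-7)| + |2−3| + |3−3| = 1 + 1 + 0 = 2
d(Z,D) = |-8−(-4)| + |2−8| + |3−(-7)| = 4 + 6 + 10 = 20
C is nearest.

C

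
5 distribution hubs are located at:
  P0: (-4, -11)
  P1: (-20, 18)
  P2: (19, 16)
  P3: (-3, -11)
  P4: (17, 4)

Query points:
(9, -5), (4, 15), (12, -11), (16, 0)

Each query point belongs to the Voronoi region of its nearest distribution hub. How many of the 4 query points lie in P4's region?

2

(9, -5) — d² to each: P0:205, P1:1370, P2:541, P3:180, P4:145 → nearest is P4
(4, 15) — d² to each: P0:740, P1:585, P2:226, P3:725, P4:290 → nearest is P2
(12, -11) — d² to each: P0:256, P1:1865, P2:778, P3:225, P4:250 → nearest is P3
(16, 0) — d² to each: P0:521, P1:1620, P2:265, P3:482, P4:17 → nearest is P4
2 of the 4 points have P4 as nearest.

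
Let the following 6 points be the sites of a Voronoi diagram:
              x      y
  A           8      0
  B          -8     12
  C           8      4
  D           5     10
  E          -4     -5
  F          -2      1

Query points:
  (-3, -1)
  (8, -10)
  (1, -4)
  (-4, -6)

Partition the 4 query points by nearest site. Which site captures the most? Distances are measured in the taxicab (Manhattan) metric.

E

(-3, -1) — d to each: A:12, B:18, C:16, D:19, E:5, F:3 → nearest is F
(8, -10) — d to each: A:10, B:38, C:14, D:23, E:17, F:21 → nearest is A
(1, -4) — d to each: A:11, B:25, C:15, D:18, E:6, F:8 → nearest is E
(-4, -6) — d to each: A:18, B:22, C:22, D:25, E:1, F:9 → nearest is E
Tally — A:1, E:2, F:1. E captures the most (2).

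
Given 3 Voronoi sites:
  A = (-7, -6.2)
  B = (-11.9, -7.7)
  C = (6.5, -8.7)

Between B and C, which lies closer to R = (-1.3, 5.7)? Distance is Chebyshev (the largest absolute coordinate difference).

d(R,B) = max(10.6, 13.4) = 13.4
d(R,C) = max(7.8, 14.4) = 14.4
13.4 < 14.4, so B is closer.

B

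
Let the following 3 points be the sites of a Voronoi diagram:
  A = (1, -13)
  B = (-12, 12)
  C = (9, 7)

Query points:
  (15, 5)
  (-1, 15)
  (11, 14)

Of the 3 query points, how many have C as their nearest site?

(15, 5) — d² to each: A:520, B:778, C:40 → nearest is C
(-1, 15) — d² to each: A:788, B:130, C:164 → nearest is B
(11, 14) — d² to each: A:829, B:533, C:53 → nearest is C
2 of the 3 points have C as nearest.

2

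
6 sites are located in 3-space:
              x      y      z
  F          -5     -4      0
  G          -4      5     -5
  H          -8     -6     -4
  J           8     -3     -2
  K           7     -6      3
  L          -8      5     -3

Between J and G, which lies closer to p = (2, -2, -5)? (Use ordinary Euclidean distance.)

J

Compare squared distances:
|pJ|² = (2−8)² + (-2−(-3))² + (-5−(-2))² = 36 + 1 + 9 = 46
|pG|² = (2−(-4))² + (-2−5)² + (-5−(-5))² = 36 + 49 + 0 = 85
46 < 85, so J is closer.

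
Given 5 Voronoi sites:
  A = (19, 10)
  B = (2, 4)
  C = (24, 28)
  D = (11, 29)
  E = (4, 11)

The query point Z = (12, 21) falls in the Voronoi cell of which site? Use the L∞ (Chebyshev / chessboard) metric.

d(Z,A) = max(7, 11) = 11
d(Z,B) = max(10, 17) = 17
d(Z,C) = max(12, 7) = 12
d(Z,D) = max(1, 8) = 8
d(Z,E) = max(8, 10) = 10
Minimum is at D.

D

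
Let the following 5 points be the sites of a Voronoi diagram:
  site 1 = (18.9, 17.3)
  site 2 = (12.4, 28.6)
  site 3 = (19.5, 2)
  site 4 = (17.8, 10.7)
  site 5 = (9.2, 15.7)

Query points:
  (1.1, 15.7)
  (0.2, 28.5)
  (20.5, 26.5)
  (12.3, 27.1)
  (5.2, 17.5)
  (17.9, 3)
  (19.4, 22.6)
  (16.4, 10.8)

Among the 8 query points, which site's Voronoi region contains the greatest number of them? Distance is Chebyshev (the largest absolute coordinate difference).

site 2

(1.1, 15.7) — d to each: site 1:17.8, site 2:12.9, site 3:18.4, site 4:16.7, site 5:8.1 → nearest is site 5
(0.2, 28.5) — d to each: site 1:18.7, site 2:12.2, site 3:26.5, site 4:17.8, site 5:12.8 → nearest is site 2
(20.5, 26.5) — d to each: site 1:9.2, site 2:8.1, site 3:24.5, site 4:15.8, site 5:11.3 → nearest is site 2
(12.3, 27.1) — d to each: site 1:9.8, site 2:1.5, site 3:25.1, site 4:16.4, site 5:11.4 → nearest is site 2
(5.2, 17.5) — d to each: site 1:13.7, site 2:11.1, site 3:15.5, site 4:12.6, site 5:4 → nearest is site 5
(17.9, 3) — d to each: site 1:14.3, site 2:25.6, site 3:1.6, site 4:7.7, site 5:12.7 → nearest is site 3
(19.4, 22.6) — d to each: site 1:5.3, site 2:7, site 3:20.6, site 4:11.9, site 5:10.2 → nearest is site 1
(16.4, 10.8) — d to each: site 1:6.5, site 2:17.8, site 3:8.8, site 4:1.4, site 5:7.2 → nearest is site 4
Tally — site 1:1, site 2:3, site 3:1, site 4:1, site 5:2. site 2 captures the most (3).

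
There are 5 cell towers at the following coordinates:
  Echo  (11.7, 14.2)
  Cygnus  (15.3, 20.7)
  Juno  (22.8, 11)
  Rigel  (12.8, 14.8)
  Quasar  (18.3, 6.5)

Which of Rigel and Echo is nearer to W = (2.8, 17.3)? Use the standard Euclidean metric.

Compare squared distances:
d²(W, Rigel) = (2.8−12.8)² + (17.3−14.8)² = 100 + 6.25 = 106.25
d²(W, Echo) = (2.8−11.7)² + (17.3−14.2)² = 79.21 + 9.61 = 88.82
106.25 > 88.82, so Echo is closer.

Echo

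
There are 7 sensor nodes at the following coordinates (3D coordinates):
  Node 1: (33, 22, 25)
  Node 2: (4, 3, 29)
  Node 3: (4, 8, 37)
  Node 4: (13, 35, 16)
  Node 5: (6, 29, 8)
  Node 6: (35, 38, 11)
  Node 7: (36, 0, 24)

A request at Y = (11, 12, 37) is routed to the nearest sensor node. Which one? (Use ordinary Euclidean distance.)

Node 3

Compare squared distances (the ordering matches that of the actual distances):
d²(Y, Node 1) = (11−33)² + (12−22)² + (37−25)² = 484 + 100 + 144 = 728
d²(Y, Node 2) = (11−4)² + (12−3)² + (37−29)² = 49 + 81 + 64 = 194
d²(Y, Node 3) = (11−4)² + (12−8)² + (37−37)² = 49 + 16 + 0 = 65
d²(Y, Node 4) = (11−13)² + (12−35)² + (37−16)² = 4 + 529 + 441 = 974
d²(Y, Node 5) = (11−6)² + (12−29)² + (37−8)² = 25 + 289 + 841 = 1155
d²(Y, Node 6) = (11−35)² + (12−38)² + (37−11)² = 576 + 676 + 676 = 1928
d²(Y, Node 7) = (11−36)² + (12−0)² + (37−24)² = 625 + 144 + 169 = 938
Node 3 is nearest.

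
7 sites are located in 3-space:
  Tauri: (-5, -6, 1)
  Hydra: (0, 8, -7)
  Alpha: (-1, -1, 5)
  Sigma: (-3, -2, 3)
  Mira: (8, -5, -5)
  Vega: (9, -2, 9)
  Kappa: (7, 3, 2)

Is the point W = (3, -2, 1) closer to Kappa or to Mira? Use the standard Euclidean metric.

Kappa

Compare squared distances:
d²(W, Kappa) = (3−7)² + (-2−3)² + (1−2)² = 16 + 25 + 1 = 42
d²(W, Mira) = (3−8)² + (-2−(-5))² + (1−(-5))² = 25 + 9 + 36 = 70
42 < 70, so Kappa is closer.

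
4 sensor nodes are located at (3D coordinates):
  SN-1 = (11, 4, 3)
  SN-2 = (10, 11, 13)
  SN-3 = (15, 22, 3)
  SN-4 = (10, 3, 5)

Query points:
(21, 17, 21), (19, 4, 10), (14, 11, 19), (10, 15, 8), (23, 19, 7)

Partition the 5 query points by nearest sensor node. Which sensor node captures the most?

(21, 17, 21) — d² to each: SN-1:593, SN-2:221, SN-3:385, SN-4:573 → nearest is SN-2
(19, 4, 10) — d² to each: SN-1:113, SN-2:139, SN-3:389, SN-4:107 → nearest is SN-4
(14, 11, 19) — d² to each: SN-1:314, SN-2:52, SN-3:378, SN-4:276 → nearest is SN-2
(10, 15, 8) — d² to each: SN-1:147, SN-2:41, SN-3:99, SN-4:153 → nearest is SN-2
(23, 19, 7) — d² to each: SN-1:385, SN-2:269, SN-3:89, SN-4:429 → nearest is SN-3
Tally — SN-2:3, SN-3:1, SN-4:1. SN-2 captures the most (3).

SN-2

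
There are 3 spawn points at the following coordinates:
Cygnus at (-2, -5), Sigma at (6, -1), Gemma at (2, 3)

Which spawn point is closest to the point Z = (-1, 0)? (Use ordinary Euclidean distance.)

Gemma

Since √ is increasing, it suffices to compare squared distances:
d²(Z, Cygnus) = (-1−(-2))² + (0−(-5))² = 1 + 25 = 26
d²(Z, Sigma) = (-1−6)² + (0−(-1))² = 49 + 1 = 50
d²(Z, Gemma) = (-1−2)² + (0−3)² = 9 + 9 = 18
Minimum is at Gemma.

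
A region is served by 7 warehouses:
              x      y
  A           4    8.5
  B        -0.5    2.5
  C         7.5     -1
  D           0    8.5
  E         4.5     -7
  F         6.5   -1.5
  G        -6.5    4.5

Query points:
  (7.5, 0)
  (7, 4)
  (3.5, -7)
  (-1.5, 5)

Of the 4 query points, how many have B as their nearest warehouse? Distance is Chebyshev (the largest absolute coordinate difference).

1

(7.5, 0) — d to each: A:8.5, B:8, C:1, D:8.5, E:7, F:1.5, G:14 → nearest is C
(7, 4) — d to each: A:4.5, B:7.5, C:5, D:7, E:11, F:5.5, G:13.5 → nearest is A
(3.5, -7) — d to each: A:15.5, B:9.5, C:6, D:15.5, E:1, F:5.5, G:11.5 → nearest is E
(-1.5, 5) — d to each: A:5.5, B:2.5, C:9, D:3.5, E:12, F:8, G:5 → nearest is B
1 of the 4 points has B as nearest.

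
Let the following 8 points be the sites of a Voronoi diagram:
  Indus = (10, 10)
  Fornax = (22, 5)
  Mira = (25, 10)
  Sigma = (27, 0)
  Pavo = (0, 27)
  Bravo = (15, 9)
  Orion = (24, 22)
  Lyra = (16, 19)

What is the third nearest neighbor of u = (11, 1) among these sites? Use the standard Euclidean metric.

Fornax

Compare squared distances (the ordering matches that of the actual distances):
d²(u, Indus) = 1 + 81 = 82
d²(u, Fornax) = 121 + 16 = 137
d²(u, Mira) = 196 + 81 = 277
d²(u, Sigma) = 256 + 1 = 257
d²(u, Pavo) = 121 + 676 = 797
d²(u, Bravo) = 16 + 64 = 80
d²(u, Orion) = 169 + 441 = 610
d²(u, Lyra) = 25 + 324 = 349
Sorted ascending: Bravo, Indus, Fornax, Sigma, … — the third-nearest is Fornax.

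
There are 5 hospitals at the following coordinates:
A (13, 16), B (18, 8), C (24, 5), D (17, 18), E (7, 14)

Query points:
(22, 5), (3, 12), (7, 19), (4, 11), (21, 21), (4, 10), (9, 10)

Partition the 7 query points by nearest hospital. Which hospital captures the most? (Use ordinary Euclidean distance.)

(22, 5) — d² to each: A:202, B:25, C:4, D:194, E:306 → nearest is C
(3, 12) — d² to each: A:116, B:241, C:490, D:232, E:20 → nearest is E
(7, 19) — d² to each: A:45, B:242, C:485, D:101, E:25 → nearest is E
(4, 11) — d² to each: A:106, B:205, C:436, D:218, E:18 → nearest is E
(21, 21) — d² to each: A:89, B:178, C:265, D:25, E:245 → nearest is D
(4, 10) — d² to each: A:117, B:200, C:425, D:233, E:25 → nearest is E
(9, 10) — d² to each: A:52, B:85, C:250, D:128, E:20 → nearest is E
Tally — C:1, D:1, E:5. E captures the most (5).

E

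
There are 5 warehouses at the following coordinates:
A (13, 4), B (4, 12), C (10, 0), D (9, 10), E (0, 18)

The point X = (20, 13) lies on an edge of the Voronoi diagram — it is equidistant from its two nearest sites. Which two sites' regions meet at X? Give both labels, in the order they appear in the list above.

A and D

Squared distances from X to each site:
|XA|² = (20−13)² + (13−4)² = 49 + 81 = 130
|XB|² = (20−4)² + (13−12)² = 256 + 1 = 257
|XC|² = (20−10)² + (13−0)² = 100 + 169 = 269
|XD|² = (20−9)² + (13−10)² = 121 + 9 = 130
|XE|² = (20−0)² + (13−18)² = 400 + 25 = 425
X is equidistant from A and D (both at squared distance 130), and every other site is strictly farther — so X lies on the A–D Voronoi edge.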